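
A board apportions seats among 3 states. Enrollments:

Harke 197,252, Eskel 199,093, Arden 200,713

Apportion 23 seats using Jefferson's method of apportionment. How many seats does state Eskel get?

8

Standard divisor 597058/23 ≈ 25959.043; standard quotas: Harke 7.599, Eskel 7.670, Arden 7.732.
Rounding down gives 7, 7, 7 = 21 seats, so the divisor must be adjusted.
With modified divisor 24800: modified quotas Harke 7.954, Eskel 8.028, Arden 8.093.
Rounding down: Harke 7, Eskel 8, Arden 8 (total 23).
Eskel receives 8.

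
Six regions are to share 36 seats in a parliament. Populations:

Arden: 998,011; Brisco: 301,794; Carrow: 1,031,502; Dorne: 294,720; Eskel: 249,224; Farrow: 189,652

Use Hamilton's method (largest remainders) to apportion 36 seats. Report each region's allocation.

Arden 12; Brisco 4; Carrow 12; Dorne 3; Eskel 3; Farrow 2

Standard divisor: 3064903 ÷ 36 ≈ 85136.194.
Standard quotas: Arden 11.7225, Brisco 3.5448, Carrow 12.1159, Dorne 3.4617, Eskel 2.9274, Farrow 2.2276.
Lower quotas: Arden 11, Brisco 3, Carrow 12, Dorne 3, Eskel 2, Farrow 2 (sum 33, leaving 3 seats).
Remainders in descending order: Eskel 0.9274, Arden 0.7225, Brisco 0.5448, Dorne 0.4617, Farrow 0.2276, Carrow 0.1159.
Largest remainders: Eskel, Arden, Brisco receive the extra seats.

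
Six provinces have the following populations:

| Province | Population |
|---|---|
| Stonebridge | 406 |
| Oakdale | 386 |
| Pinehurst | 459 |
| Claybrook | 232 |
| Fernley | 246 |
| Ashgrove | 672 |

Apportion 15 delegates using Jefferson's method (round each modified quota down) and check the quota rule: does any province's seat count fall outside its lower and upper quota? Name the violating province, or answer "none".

Standard quotas: Stonebridge 2.536, Oakdale 2.411, Pinehurst 2.868, Claybrook 1.449, Fernley 1.537, Ashgrove 4.198.
Jefferson allocation: Stonebridge 3, Oakdale 2, Pinehurst 3, Claybrook 1, Fernley 1, Ashgrove 5.
Every allocation lies between the lower and upper quota.

none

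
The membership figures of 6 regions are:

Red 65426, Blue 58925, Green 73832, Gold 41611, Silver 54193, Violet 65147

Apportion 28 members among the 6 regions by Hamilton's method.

Red 5; Blue 5; Green 6; Gold 3; Silver 4; Violet 5

The standard divisor is 359134/28 ≈ 12826.214.
Standard quotas: Red 5.1010, Blue 4.5941, Green 5.7563, Gold 3.2442, Silver 4.2252, Violet 5.0792.
Lower quotas: Red 5, Blue 4, Green 5, Gold 3, Silver 4, Violet 5 (sum 26, leaving 2 seats).
Remainders in descending order: Green 0.7563, Blue 0.5941, Gold 0.2442, Silver 0.2252, Red 0.1010, Violet 0.0792.
The surplus seats go to Green, Blue.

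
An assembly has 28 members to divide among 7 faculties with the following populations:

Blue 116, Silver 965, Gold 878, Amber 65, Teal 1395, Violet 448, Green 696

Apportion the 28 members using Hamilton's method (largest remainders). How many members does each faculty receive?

Blue 1; Silver 6; Gold 5; Amber 0; Teal 9; Violet 3; Green 4

The standard divisor is 4563/28 ≈ 162.964.
Standard quotas: Blue 0.712, Silver 5.922, Gold 5.388, Amber 0.399, Teal 8.560, Violet 2.749, Green 4.271.
Lower quotas: Blue 0, Silver 5, Gold 5, Amber 0, Teal 8, Violet 2, Green 4 (sum 24, leaving 4 seats).
Remainders in descending order: Silver 0.922, Violet 0.749, Blue 0.712, Teal 0.560, Amber 0.399, Gold 0.388, Green 0.271.
Largest remainders: Silver, Violet, Blue, Teal receive the extra seats.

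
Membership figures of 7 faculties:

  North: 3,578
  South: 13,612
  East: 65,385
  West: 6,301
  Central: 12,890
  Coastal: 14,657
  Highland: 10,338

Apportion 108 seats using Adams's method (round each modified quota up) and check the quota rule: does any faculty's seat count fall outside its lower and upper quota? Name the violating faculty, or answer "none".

East

Standard quotas: North 3.048, South 11.597, East 55.708, West 5.368, Central 10.982, Coastal 12.488, Highland 8.808.
Adams allocation: North 3, South 12, East 54, West 6, Central 11, Coastal 13, Highland 9.
East has quota 55.708 (lower 55, upper 56) but receives 54 — outside the quota interval.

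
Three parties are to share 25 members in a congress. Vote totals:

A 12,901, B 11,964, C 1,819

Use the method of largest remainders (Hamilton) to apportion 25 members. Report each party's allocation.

A: 12, B: 11, C: 2

Standard divisor: 26684 ÷ 25 ≈ 1067.36.
Standard quotas: A 12.0868, B 11.2090, C 1.7042.
Lower quotas: A 12, B 11, C 1 (sum 24, leaving 1 seat).
Remainders in descending order: C 0.7042, B 0.2090, A 0.0868.
Largest remainder: C receives the extra seat.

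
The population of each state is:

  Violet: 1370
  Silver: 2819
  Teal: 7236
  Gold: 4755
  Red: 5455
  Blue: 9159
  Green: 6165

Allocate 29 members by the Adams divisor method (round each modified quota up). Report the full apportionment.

Violet 1, Silver 2, Teal 6, Gold 4, Red 4, Blue 7, Green 5

Standard divisor 36959/29 ≈ 1274.448; standard quotas: Violet 1.075, Silver 2.212, Teal 5.678, Gold 3.731, Red 4.280, Blue 7.187, Green 4.837.
Rounding up gives 2, 3, 6, 4, 5, 8, 5 = 33 seats, so the divisor must be adjusted.
With modified divisor 1430: modified quotas Violet 0.958, Silver 1.971, Teal 5.060, Gold 3.325, Red 3.815, Blue 6.405, Green 4.311.
Rounding up: Violet 1, Silver 2, Teal 6, Gold 4, Red 4, Blue 7, Green 5 (total 29).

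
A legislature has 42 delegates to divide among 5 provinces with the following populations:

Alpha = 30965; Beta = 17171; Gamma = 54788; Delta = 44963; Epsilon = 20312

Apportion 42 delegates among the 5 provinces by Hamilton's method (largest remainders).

Alpha: 8, Beta: 4, Gamma: 14, Delta: 11, Epsilon: 5

Total 168199; standard divisor 168199/42 ≈ 4004.738.
Standard quotas: Alpha 7.7321, Beta 4.2877, Gamma 13.6808, Delta 11.2275, Epsilon 5.0720.
Lower quotas: Alpha 7, Beta 4, Gamma 13, Delta 11, Epsilon 5 (sum 40, leaving 2 seats).
Remainders in descending order: Alpha 0.7321, Gamma 0.6808, Beta 0.2877, Delta 0.2275, Epsilon 0.0720.
The surplus seats go to Alpha, Gamma.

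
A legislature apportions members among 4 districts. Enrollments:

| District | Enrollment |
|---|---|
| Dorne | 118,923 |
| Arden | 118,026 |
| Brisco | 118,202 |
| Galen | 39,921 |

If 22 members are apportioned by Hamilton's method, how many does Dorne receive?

Total 395072; standard divisor 395072/22 ≈ 17957.818.
Standard quotas: Dorne 6.6224, Arden 6.5724, Brisco 6.5822, Galen 2.2230.
Lower quotas: Dorne 6, Arden 6, Brisco 6, Galen 2 (sum 20, leaving 2 seats).
Remainders in descending order: Dorne 0.6224, Brisco 0.5822, Arden 0.5724, Galen 0.2230.
Largest remainders: Dorne, Brisco receive the extra seats.
Dorne receives 7.

7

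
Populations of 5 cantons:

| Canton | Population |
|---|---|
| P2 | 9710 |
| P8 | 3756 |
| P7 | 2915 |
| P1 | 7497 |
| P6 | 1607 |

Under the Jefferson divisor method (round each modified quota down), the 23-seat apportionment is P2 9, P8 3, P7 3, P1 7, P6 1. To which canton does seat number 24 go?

P2

Priority for the next seat is population ÷ (current seats + 1).
Priorities: P2 971.000, P8 939.000, P7 728.750, P1 937.125, P6 803.500.
Highest priority: P2.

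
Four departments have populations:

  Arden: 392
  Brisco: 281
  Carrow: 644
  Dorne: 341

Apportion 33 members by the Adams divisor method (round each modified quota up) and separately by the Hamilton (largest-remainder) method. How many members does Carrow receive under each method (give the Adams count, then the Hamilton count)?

12 and 13

Adams: Arden 8, Brisco 6, Carrow 12, Dorne 7.
Hamilton: Arden 8, Brisco 5, Carrow 13, Dorne 7.
Carrow gets 12 under Adams and 13 under Hamilton.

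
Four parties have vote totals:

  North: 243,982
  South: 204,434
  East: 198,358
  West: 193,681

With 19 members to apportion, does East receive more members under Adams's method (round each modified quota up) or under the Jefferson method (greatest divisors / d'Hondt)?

Adams: North 5, South 5, East 5, West 4.
Jefferson: North 6, South 5, East 4, West 4.
East gets 5 under Adams and 4 under Jefferson.

Adams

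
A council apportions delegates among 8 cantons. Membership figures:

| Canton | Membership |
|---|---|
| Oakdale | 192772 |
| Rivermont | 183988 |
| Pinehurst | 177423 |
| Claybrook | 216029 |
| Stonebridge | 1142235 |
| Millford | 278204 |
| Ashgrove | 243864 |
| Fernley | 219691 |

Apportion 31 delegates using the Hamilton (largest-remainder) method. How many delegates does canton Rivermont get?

2

The standard divisor is 2654206/31 ≈ 85619.548.
Standard quotas: Oakdale 2.2515, Rivermont 2.1489, Pinehurst 2.0722, Claybrook 2.5231, Stonebridge 13.3408, Millford 3.2493, Ashgrove 2.8482, Fernley 2.5659.
Lower quotas: Oakdale 2, Rivermont 2, Pinehurst 2, Claybrook 2, Stonebridge 13, Millford 3, Ashgrove 2, Fernley 2 (sum 28, leaving 3 seats).
Remainders in descending order: Ashgrove 0.8482, Fernley 0.5659, Claybrook 0.5231, Stonebridge 0.3408, Oakdale 0.2515, Millford 0.2493, Rivermont 0.1489, Pinehurst 0.0722.
The surplus seats go to Ashgrove, Fernley, Claybrook.
Rivermont receives 2.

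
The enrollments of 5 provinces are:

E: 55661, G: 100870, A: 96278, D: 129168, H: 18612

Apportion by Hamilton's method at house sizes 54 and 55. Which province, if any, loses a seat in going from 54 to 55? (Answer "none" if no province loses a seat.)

At 54 seats: E 7, G 14, A 13, D 17, H 3.
At 55 seats: E 8, G 14, A 13, D 18, H 2.
H drops from 3 to 2.

H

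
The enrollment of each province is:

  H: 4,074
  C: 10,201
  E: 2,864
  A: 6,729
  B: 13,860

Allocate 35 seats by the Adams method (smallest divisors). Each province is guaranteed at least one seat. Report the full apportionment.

H 4, C 9, E 3, A 6, B 13

Standard divisor 37728/35 ≈ 1077.943; standard quotas: H 3.779, C 9.463, E 2.657, A 6.242, B 12.858.
Rounding up gives 4, 10, 3, 7, 13 = 37 seats, so the divisor must be adjusted.
With modified divisor 1140: modified quotas H 3.574, C 8.948, E 2.512, A 5.903, B 12.158.
Rounding up: H 4, C 9, E 3, A 6, B 13 (total 35).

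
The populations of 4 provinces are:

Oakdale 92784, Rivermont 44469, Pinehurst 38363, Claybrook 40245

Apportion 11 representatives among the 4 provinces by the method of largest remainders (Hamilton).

Oakdale=5, Rivermont=2, Pinehurst=2, Claybrook=2

The standard divisor is 215861/11 ≈ 19623.727.
Standard quotas: Oakdale 4.7282, Rivermont 2.2661, Pinehurst 1.9549, Claybrook 2.0508.
Lower quotas: Oakdale 4, Rivermont 2, Pinehurst 1, Claybrook 2 (sum 9, leaving 2 seats).
Remainders in descending order: Pinehurst 0.9549, Oakdale 0.7282, Rivermont 0.2661, Claybrook 0.0508.
Largest remainders: Pinehurst, Oakdale receive the extra seats.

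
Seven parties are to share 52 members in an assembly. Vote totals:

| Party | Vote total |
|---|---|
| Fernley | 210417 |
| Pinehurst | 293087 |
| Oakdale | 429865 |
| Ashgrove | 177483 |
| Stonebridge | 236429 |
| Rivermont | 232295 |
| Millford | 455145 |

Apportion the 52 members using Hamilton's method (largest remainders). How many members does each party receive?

Fernley 5; Pinehurst 7; Oakdale 11; Ashgrove 5; Stonebridge 6; Rivermont 6; Millford 12

Standard divisor: 2034721 ÷ 52 ≈ 39129.25.
Standard quotas: Fernley 5.3775, Pinehurst 7.4902, Oakdale 10.9858, Ashgrove 4.5358, Stonebridge 6.0423, Rivermont 5.9366, Millford 11.6318.
Lower quotas: Fernley 5, Pinehurst 7, Oakdale 10, Ashgrove 4, Stonebridge 6, Rivermont 5, Millford 11 (sum 48, leaving 4 seats).
Remainders in descending order: Oakdale 0.9858, Rivermont 0.9366, Millford 0.6318, Ashgrove 0.5358, Pinehurst 0.4902, Fernley 0.3775, Stonebridge 0.0423.
The surplus seats go to Oakdale, Rivermont, Millford, Ashgrove.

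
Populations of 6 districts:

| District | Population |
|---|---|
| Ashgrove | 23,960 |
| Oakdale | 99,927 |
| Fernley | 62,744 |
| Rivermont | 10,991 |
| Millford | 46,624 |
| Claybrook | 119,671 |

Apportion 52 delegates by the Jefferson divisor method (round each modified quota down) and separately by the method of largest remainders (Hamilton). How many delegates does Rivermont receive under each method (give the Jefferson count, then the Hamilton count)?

Jefferson: Ashgrove 3, Oakdale 15, Fernley 9, Rivermont 1, Millford 7, Claybrook 17.
Hamilton: Ashgrove 3, Oakdale 14, Fernley 9, Rivermont 2, Millford 7, Claybrook 17.
Rivermont gets 1 under Jefferson and 2 under Hamilton.

1 and 2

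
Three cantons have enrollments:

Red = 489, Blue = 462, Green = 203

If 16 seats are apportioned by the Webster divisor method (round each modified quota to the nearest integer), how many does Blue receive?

Standard divisor 1154/16 ≈ 72.125; standard quotas: Red 6.780, Blue 6.406, Green 2.815.
Rounding to the nearest integer gives Red 7, Blue 6, Green 3 — total 16, matching the house size, so no adjustment is needed.
Blue receives 6.

6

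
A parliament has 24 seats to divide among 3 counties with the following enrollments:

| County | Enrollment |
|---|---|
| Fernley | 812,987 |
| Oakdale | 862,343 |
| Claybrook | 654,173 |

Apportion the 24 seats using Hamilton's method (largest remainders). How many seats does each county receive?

Fernley=8, Oakdale=9, Claybrook=7

Standard divisor: 2329503 ÷ 24 ≈ 97062.625.
Standard quotas: Fernley 8.3759, Oakdale 8.8844, Claybrook 6.7397.
Lower quotas: Fernley 8, Oakdale 8, Claybrook 6 (sum 22, leaving 2 seats).
Remainders in descending order: Oakdale 0.8844, Claybrook 0.7397, Fernley 0.3759.
The surplus seats go to Oakdale, Claybrook.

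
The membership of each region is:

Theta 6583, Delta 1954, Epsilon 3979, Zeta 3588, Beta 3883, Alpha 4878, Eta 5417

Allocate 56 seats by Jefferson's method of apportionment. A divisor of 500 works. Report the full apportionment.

With modified divisor 500: modified quotas Theta 13.166, Delta 3.908, Epsilon 7.958, Zeta 7.176, Beta 7.766, Alpha 9.756, Eta 10.834.
Rounding down: Theta 13, Delta 3, Epsilon 7, Zeta 7, Beta 7, Alpha 9, Eta 10 (total 56).

Theta=13; Delta=3; Epsilon=7; Zeta=7; Beta=7; Alpha=9; Eta=10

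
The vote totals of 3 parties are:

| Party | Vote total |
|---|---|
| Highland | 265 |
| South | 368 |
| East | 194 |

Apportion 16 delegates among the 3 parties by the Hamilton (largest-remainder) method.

Total 827; standard divisor 827/16 ≈ 51.688.
Standard quotas: Highland 5.127, South 7.120, East 3.753.
Lower quotas: Highland 5, South 7, East 3 (sum 15, leaving 1 seat).
Remainders in descending order: East 0.753, Highland 0.127, South 0.120.
Largest remainder: East receives the extra seat.

Highland: 5, South: 7, East: 4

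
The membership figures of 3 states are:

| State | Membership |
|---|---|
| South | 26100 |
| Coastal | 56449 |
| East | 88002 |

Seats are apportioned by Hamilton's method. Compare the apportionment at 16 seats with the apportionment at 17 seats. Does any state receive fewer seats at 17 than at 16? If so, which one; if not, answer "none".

South

At 16 seats: South 3, Coastal 5, East 8.
At 17 seats: South 2, Coastal 6, East 9.
South drops from 3 to 2.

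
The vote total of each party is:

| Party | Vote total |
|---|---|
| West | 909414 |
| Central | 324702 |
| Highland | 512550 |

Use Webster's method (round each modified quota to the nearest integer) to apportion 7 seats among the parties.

West=4, Central=1, Highland=2

Standard divisor 1746666/7 ≈ 249523.714; standard quotas: West 3.645, Central 1.301, Highland 2.054.
Rounding to the nearest integer gives West 4, Central 1, Highland 2 — total 7, matching the house size, so no adjustment is needed.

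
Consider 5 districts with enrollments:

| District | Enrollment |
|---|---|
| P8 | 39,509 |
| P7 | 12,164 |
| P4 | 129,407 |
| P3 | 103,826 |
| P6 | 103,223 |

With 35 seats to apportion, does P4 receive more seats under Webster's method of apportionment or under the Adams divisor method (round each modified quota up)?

Webster

Webster: P8 4, P7 1, P4 12, P3 9, P6 9.
Adams: P8 4, P7 2, P4 11, P3 9, P6 9.
P4 gets 12 under Webster and 11 under Adams.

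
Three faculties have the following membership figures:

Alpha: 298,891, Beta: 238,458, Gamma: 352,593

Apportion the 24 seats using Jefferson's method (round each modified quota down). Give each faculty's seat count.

Standard divisor 889942/24 ≈ 37080.917; standard quotas: Alpha 8.061, Beta 6.431, Gamma 9.509.
Rounding down gives 8, 6, 9 = 23 seats, so the divisor must be adjusted.
With modified divisor 34700: modified quotas Alpha 8.614, Beta 6.872, Gamma 10.161.
Rounding down: Alpha 8, Beta 6, Gamma 10 (total 24).

Alpha 8, Beta 6, Gamma 10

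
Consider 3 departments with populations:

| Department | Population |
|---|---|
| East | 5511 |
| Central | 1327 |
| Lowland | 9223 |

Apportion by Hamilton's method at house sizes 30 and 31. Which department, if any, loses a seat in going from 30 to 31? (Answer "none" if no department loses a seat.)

At 30 seats: East 10, Central 3, Lowland 17.
At 31 seats: East 11, Central 2, Lowland 18.
Central drops from 3 to 2.

Central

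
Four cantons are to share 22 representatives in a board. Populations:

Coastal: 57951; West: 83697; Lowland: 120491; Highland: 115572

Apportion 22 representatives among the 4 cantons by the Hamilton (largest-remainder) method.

Coastal=3, West=5, Lowland=7, Highland=7

Standard divisor: 377711 ÷ 22 ≈ 17168.682.
Standard quotas: Coastal 3.3754, West 4.8750, Lowland 7.0181, Highland 6.7316.
Lower quotas: Coastal 3, West 4, Lowland 7, Highland 6 (sum 20, leaving 2 seats).
Remainders in descending order: West 0.8750, Highland 0.7316, Coastal 0.3754, Lowland 0.0181.
Largest remainders: West, Highland receive the extra seats.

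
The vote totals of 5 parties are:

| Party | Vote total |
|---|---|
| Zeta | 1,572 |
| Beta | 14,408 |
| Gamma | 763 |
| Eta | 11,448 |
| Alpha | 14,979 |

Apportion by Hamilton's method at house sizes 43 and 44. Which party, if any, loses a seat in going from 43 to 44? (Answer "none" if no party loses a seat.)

Zeta

At 43 seats: Zeta 2, Beta 14, Gamma 1, Eta 11, Alpha 15.
At 44 seats: Zeta 1, Beta 15, Gamma 1, Eta 12, Alpha 15.
Zeta drops from 2 to 1.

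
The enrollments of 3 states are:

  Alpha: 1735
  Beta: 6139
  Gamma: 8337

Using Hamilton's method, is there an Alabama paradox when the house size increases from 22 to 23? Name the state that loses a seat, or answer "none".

At 22 seats: Alpha 3, Beta 8, Gamma 11.
At 23 seats: Alpha 2, Beta 9, Gamma 12.
Alpha drops from 3 to 2.

Alpha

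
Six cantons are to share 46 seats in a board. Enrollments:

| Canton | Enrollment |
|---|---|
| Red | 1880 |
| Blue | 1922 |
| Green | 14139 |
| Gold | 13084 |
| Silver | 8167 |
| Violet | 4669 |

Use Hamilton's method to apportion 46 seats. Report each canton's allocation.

Red 2, Blue 2, Green 15, Gold 14, Silver 8, Violet 5

Total 43861; standard divisor 43861/46 ≈ 953.5.
Standard quotas: Red 1.9717, Blue 2.0157, Green 14.8285, Gold 13.7221, Silver 8.5653, Violet 4.8967.
Lower quotas: Red 1, Blue 2, Green 14, Gold 13, Silver 8, Violet 4 (sum 42, leaving 4 seats).
Remainders in descending order: Red 0.9717, Violet 0.8967, Green 0.8285, Gold 0.7221, Silver 0.5653, Blue 0.0157.
Largest remainders: Red, Violet, Green, Gold receive the extra seats.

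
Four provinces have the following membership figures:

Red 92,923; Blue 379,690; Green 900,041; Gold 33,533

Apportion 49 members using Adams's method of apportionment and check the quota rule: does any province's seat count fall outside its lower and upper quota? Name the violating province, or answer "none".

Green

Standard quotas: Red 3.238, Blue 13.231, Green 31.363, Gold 1.168.
Adams allocation: Red 4, Blue 13, Green 30, Gold 2.
Green has quota 31.363 (lower 31, upper 32) but receives 30 — outside the quota interval.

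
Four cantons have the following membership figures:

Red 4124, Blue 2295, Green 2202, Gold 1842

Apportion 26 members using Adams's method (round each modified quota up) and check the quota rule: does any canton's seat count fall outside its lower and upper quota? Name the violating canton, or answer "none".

none

Standard quotas: Red 10.248, Blue 5.703, Green 5.472, Gold 4.577.
Adams allocation: Red 10, Blue 6, Green 5, Gold 5.
Every allocation lies between the lower and upper quota.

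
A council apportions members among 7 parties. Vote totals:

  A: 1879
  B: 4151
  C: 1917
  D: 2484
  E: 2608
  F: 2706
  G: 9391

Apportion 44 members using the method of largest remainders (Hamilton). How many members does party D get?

4

Total 25136; standard divisor 25136/44 ≈ 571.273.
Standard quotas: A 3.2891, B 7.2662, C 3.3557, D 4.3482, E 4.5652, F 4.7368, G 16.4387.
Lower quotas: A 3, B 7, C 3, D 4, E 4, F 4, G 16 (sum 41, leaving 3 seats).
Remainders in descending order: F 0.7368, E 0.5652, G 0.4387, C 0.3557, D 0.3482, A 0.2891, B 0.2662.
Largest remainders: F, E, G receive the extra seats.
D receives 4.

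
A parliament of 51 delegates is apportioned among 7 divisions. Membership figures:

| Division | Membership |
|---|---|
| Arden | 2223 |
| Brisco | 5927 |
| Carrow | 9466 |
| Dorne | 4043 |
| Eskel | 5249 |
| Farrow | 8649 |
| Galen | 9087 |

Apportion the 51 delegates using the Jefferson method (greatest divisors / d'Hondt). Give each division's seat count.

Arden 2, Brisco 7, Carrow 11, Dorne 4, Eskel 6, Farrow 10, Galen 11

Standard divisor 44644/51 ≈ 875.373; standard quotas: Arden 2.539, Brisco 6.771, Carrow 10.814, Dorne 4.619, Eskel 5.996, Farrow 9.880, Galen 10.381.
Rounding down gives 2, 6, 10, 4, 5, 9, 10 = 46 seats, so the divisor must be adjusted.
With modified divisor 820: modified quotas Arden 2.711, Brisco 7.228, Carrow 11.544, Dorne 4.930, Eskel 6.401, Farrow 10.548, Galen 11.082.
Rounding down: Arden 2, Brisco 7, Carrow 11, Dorne 4, Eskel 6, Farrow 10, Galen 11 (total 51).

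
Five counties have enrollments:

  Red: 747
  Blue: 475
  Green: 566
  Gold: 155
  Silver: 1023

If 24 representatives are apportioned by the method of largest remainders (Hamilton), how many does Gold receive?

1

The standard divisor is 2966/24 ≈ 123.583.
Standard quotas: Red 6.045, Blue 3.844, Green 4.580, Gold 1.254, Silver 8.278.
Lower quotas: Red 6, Blue 3, Green 4, Gold 1, Silver 8 (sum 22, leaving 2 seats).
Remainders in descending order: Blue 0.844, Green 0.580, Silver 0.278, Gold 0.254, Red 0.045.
The surplus seats go to Blue, Green.
Gold receives 1.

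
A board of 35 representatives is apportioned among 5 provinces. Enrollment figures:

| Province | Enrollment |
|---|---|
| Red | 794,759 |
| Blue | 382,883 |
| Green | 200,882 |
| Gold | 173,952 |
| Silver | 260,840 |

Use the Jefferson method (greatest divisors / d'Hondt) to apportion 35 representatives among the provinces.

Standard divisor 1813316/35 ≈ 51809.029; standard quotas: Red 15.340, Blue 7.390, Green 3.877, Gold 3.358, Silver 5.035.
Rounding down gives 15, 7, 3, 3, 5 = 33 seats, so the divisor must be adjusted.
With modified divisor 48800: modified quotas Red 16.286, Blue 7.846, Green 4.116, Gold 3.565, Silver 5.345.
Rounding down: Red 16, Blue 7, Green 4, Gold 3, Silver 5 (total 35).

Red 16, Blue 7, Green 4, Gold 3, Silver 5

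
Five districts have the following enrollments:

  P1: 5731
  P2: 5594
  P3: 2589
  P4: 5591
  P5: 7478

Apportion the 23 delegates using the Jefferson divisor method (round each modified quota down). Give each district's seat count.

Standard divisor 26983/23 ≈ 1173.174; standard quotas: P1 4.885, P2 4.768, P3 2.207, P4 4.766, P5 6.374.
Rounding down gives 4, 4, 2, 4, 6 = 20 seats, so the divisor must be adjusted.
With modified divisor 1100: modified quotas P1 5.210, P2 5.085, P3 2.354, P4 5.083, P5 6.798.
Rounding down: P1 5, P2 5, P3 2, P4 5, P5 6 (total 23).

P1: 5, P2: 5, P3: 2, P4: 5, P5: 6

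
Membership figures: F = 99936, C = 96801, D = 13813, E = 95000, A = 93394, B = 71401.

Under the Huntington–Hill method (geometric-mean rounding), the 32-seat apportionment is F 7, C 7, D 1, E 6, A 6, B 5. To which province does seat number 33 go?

Priority for the next seat is population ÷ (√(s·(s+1))).
Priorities: F 13354.510, C 12935.578, D 9767.266, E 14658.818, A 14411.007, B 13035.979.
Highest priority: E.

E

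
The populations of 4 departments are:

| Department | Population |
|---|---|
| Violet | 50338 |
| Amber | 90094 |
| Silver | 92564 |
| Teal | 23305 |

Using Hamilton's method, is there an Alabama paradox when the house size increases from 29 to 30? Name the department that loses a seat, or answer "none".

none

At 29 seats: Violet 6, Amber 10, Silver 10, Teal 3.
At 30 seats: Violet 6, Amber 10, Silver 11, Teal 3.
No department's allocation decreased.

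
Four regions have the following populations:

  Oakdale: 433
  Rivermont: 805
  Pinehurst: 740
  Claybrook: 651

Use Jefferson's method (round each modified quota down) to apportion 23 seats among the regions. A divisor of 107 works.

Oakdale: 4, Rivermont: 7, Pinehurst: 6, Claybrook: 6

With modified divisor 107: modified quotas Oakdale 4.047, Rivermont 7.523, Pinehurst 6.916, Claybrook 6.084.
Rounding down: Oakdale 4, Rivermont 7, Pinehurst 6, Claybrook 6 (total 23).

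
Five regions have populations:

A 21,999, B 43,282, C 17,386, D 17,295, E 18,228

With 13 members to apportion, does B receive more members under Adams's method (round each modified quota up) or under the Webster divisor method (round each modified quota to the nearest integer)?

Adams: A 3, B 4, C 2, D 2, E 2.
Webster: A 2, B 5, C 2, D 2, E 2.
B gets 4 under Adams and 5 under Webster.

Webster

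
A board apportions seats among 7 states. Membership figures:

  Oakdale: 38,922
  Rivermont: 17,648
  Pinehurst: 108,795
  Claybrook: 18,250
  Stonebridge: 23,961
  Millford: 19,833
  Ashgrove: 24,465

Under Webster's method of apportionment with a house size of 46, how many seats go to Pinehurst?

Standard divisor 251874/46 ≈ 5475.522; standard quotas: Oakdale 7.108, Rivermont 3.223, Pinehurst 19.869, Claybrook 3.333, Stonebridge 4.376, Millford 3.622, Ashgrove 4.468.
Rounding to the nearest integer gives 7, 3, 20, 3, 4, 4, 4 = 45 seats, so the divisor must be adjusted.
With modified divisor 5400: modified quotas Oakdale 7.208, Rivermont 3.268, Pinehurst 20.147, Claybrook 3.380, Stonebridge 4.437, Millford 3.673, Ashgrove 4.531.
Rounding to the nearest integer: Oakdale 7, Rivermont 3, Pinehurst 20, Claybrook 3, Stonebridge 4, Millford 4, Ashgrove 5 (total 46).
Pinehurst receives 20.

20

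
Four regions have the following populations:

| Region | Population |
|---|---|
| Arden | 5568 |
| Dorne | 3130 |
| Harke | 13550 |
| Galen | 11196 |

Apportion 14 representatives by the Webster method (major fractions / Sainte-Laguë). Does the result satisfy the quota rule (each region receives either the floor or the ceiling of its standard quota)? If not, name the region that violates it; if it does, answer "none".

none

Standard quotas: Arden 2.331, Dorne 1.310, Harke 5.672, Galen 4.687.
Webster allocation: Arden 2, Dorne 1, Harke 6, Galen 5.
Every allocation lies between the lower and upper quota.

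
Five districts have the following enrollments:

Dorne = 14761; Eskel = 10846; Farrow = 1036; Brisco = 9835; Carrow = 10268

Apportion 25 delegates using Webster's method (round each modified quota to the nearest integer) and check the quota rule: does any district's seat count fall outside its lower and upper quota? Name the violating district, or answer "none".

none

Standard quotas: Dorne 7.894, Eskel 5.800, Farrow 0.554, Brisco 5.260, Carrow 5.491.
Webster allocation: Dorne 8, Eskel 6, Farrow 1, Brisco 5, Carrow 5.
Every allocation lies between the lower and upper quota.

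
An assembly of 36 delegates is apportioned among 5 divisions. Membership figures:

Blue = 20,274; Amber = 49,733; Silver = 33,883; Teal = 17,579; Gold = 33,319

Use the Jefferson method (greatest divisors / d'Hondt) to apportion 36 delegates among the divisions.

Standard divisor 154788/36 ≈ 4299.667; standard quotas: Blue 4.715, Amber 11.567, Silver 7.880, Teal 4.088, Gold 7.749.
Rounding down gives 4, 11, 7, 4, 7 = 33 seats, so the divisor must be adjusted.
With modified divisor 4100: modified quotas Blue 4.945, Amber 12.130, Silver 8.264, Teal 4.288, Gold 8.127.
Rounding down: Blue 4, Amber 12, Silver 8, Teal 4, Gold 8 (total 36).

Blue 4, Amber 12, Silver 8, Teal 4, Gold 8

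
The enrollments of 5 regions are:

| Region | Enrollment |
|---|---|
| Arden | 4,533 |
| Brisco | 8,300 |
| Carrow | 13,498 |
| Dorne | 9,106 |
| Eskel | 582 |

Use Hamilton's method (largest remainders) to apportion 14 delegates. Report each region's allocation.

Standard divisor: 36019 ÷ 14 ≈ 2572.786.
Standard quotas: Arden 1.7619, Brisco 3.2261, Carrow 5.2465, Dorne 3.5394, Eskel 0.2262.
Lower quotas: Arden 1, Brisco 3, Carrow 5, Dorne 3, Eskel 0 (sum 12, leaving 2 seats).
Remainders in descending order: Arden 0.7619, Dorne 0.5394, Carrow 0.2465, Eskel 0.2262, Brisco 0.2261.
The surplus seats go to Arden, Dorne.

Arden=2, Brisco=3, Carrow=5, Dorne=4, Eskel=0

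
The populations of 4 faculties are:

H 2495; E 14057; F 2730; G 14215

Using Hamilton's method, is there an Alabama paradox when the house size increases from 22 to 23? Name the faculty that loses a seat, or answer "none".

none

At 22 seats: H 2, E 9, F 2, G 9.
At 23 seats: H 2, E 9, F 2, G 10.
No faculty's allocation decreased.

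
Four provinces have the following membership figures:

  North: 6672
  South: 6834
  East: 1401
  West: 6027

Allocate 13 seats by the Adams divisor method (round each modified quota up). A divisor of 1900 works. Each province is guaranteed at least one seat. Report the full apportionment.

North: 4, South: 4, East: 1, West: 4

With modified divisor 1900: modified quotas North 3.512, South 3.597, East 0.737, West 3.172.
Rounding up: North 4, South 4, East 1, West 4 (total 13).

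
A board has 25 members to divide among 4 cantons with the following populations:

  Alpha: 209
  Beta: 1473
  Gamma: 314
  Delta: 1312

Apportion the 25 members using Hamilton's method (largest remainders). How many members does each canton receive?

Alpha=2, Beta=11, Gamma=2, Delta=10

Standard divisor: 3308 ÷ 25 ≈ 132.32.
Standard quotas: Alpha 1.580, Beta 11.132, Gamma 2.373, Delta 9.915.
Lower quotas: Alpha 1, Beta 11, Gamma 2, Delta 9 (sum 23, leaving 2 seats).
Remainders in descending order: Delta 0.915, Alpha 0.580, Gamma 0.373, Beta 0.132.
Largest remainders: Delta, Alpha receive the extra seats.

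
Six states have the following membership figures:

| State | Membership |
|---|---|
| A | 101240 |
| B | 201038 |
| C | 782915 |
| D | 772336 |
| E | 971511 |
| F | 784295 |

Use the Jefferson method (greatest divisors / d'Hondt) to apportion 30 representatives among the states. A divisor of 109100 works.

A: 0; B: 1; C: 7; D: 7; E: 8; F: 7

With modified divisor 109100: modified quotas A 0.928, B 1.843, C 7.176, D 7.079, E 8.905, F 7.189.
Rounding down: A 0, B 1, C 7, D 7, E 8, F 7 (total 30).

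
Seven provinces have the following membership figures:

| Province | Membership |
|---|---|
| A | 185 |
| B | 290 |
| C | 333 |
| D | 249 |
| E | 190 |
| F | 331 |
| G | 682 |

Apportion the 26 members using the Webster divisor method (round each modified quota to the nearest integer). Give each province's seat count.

Standard divisor 2260/26 ≈ 86.923; standard quotas: A 2.128, B 3.336, C 3.831, D 2.865, E 2.186, F 3.808, G 7.846.
Rounding to the nearest integer gives A 2, B 3, C 4, D 3, E 2, F 4, G 8 — total 26, matching the house size, so no adjustment is needed.

A 2, B 3, C 4, D 3, E 2, F 4, G 8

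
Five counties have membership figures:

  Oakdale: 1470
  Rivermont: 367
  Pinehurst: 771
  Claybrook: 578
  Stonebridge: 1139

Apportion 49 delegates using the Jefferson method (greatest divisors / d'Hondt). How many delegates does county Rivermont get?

Standard divisor 4325/49 ≈ 88.265; standard quotas: Oakdale 16.654, Rivermont 4.158, Pinehurst 8.735, Claybrook 6.548, Stonebridge 12.904.
Rounding down gives 16, 4, 8, 6, 12 = 46 seats, so the divisor must be adjusted.
With modified divisor 84: modified quotas Oakdale 17.500, Rivermont 4.369, Pinehurst 9.179, Claybrook 6.881, Stonebridge 13.560.
Rounding down: Oakdale 17, Rivermont 4, Pinehurst 9, Claybrook 6, Stonebridge 13 (total 49).
Rivermont receives 4.

4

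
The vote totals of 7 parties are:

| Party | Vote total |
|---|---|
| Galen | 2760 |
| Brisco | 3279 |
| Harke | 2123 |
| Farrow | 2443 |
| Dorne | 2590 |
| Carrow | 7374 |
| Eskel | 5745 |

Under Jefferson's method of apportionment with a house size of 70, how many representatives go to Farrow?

6

Standard divisor 26314/70 ≈ 375.914; standard quotas: Galen 7.342, Brisco 8.723, Harke 5.648, Farrow 6.499, Dorne 6.890, Carrow 19.616, Eskel 15.283.
Rounding down gives 7, 8, 5, 6, 6, 19, 15 = 66 seats, so the divisor must be adjusted.
With modified divisor 356: modified quotas Galen 7.753, Brisco 9.211, Harke 5.963, Farrow 6.862, Dorne 7.275, Carrow 20.713, Eskel 16.138.
Rounding down: Galen 7, Brisco 9, Harke 5, Farrow 6, Dorne 7, Carrow 20, Eskel 16 (total 70).
Farrow receives 6.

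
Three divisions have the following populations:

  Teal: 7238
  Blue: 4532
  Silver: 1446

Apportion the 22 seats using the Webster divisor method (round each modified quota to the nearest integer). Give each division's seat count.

Standard divisor 13216/22 ≈ 600.727; standard quotas: Teal 12.049, Blue 7.544, Silver 2.407.
Rounding to the nearest integer gives Teal 12, Blue 8, Silver 2 — total 22, matching the house size, so no adjustment is needed.

Teal=12; Blue=8; Silver=2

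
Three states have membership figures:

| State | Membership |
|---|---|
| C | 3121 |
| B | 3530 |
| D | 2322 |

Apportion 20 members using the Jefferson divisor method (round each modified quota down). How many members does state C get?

7

Standard divisor 8973/20 ≈ 448.65; standard quotas: C 6.956, B 7.868, D 5.176.
Rounding down gives 6, 7, 5 = 18 seats, so the divisor must be adjusted.
With modified divisor 400: modified quotas C 7.803, B 8.825, D 5.805.
Rounding down: C 7, B 8, D 5 (total 20).
C receives 7.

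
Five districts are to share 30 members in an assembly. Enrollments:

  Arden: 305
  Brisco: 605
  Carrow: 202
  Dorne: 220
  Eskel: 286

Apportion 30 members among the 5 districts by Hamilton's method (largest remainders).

Arden: 6, Brisco: 11, Carrow: 4, Dorne: 4, Eskel: 5

The standard divisor is 1618/30 ≈ 53.933.
Standard quotas: Arden 5.655, Brisco 11.218, Carrow 3.745, Dorne 4.079, Eskel 5.303.
Lower quotas: Arden 5, Brisco 11, Carrow 3, Dorne 4, Eskel 5 (sum 28, leaving 2 seats).
Remainders in descending order: Carrow 0.745, Arden 0.655, Eskel 0.303, Brisco 0.218, Dorne 0.079.
The surplus seats go to Carrow, Arden.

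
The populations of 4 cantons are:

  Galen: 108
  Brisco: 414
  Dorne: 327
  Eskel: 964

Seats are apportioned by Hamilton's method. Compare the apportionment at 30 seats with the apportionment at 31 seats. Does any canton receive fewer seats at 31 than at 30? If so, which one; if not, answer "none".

At 30 seats: Galen 2, Brisco 7, Dorne 5, Eskel 16.
At 31 seats: Galen 2, Brisco 7, Dorne 6, Eskel 16.
No canton's allocation decreased.

none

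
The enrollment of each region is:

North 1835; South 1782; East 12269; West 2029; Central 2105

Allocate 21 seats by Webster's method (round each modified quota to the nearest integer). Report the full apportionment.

North=2, South=2, East=13, West=2, Central=2

Standard divisor 20020/21 ≈ 953.333; standard quotas: North 1.925, South 1.869, East 12.870, West 2.128, Central 2.208.
Rounding to the nearest integer gives North 2, South 2, East 13, West 2, Central 2 — total 21, matching the house size, so no adjustment is needed.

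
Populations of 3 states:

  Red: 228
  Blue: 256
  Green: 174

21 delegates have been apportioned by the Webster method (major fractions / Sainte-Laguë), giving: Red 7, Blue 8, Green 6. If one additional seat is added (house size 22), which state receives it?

Priority for the next seat is population ÷ (current seats + 0.5).
Priorities: Red 30.400, Blue 30.118, Green 26.769.
Highest priority: Red.

Red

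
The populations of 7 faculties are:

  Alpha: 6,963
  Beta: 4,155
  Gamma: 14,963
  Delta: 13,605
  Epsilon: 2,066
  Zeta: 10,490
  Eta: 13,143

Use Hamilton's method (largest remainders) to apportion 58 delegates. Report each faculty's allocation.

Standard divisor: 65385 ÷ 58 ≈ 1127.328.
Standard quotas: Alpha 6.1766, Beta 3.6857, Gamma 13.2730, Delta 12.0684, Epsilon 1.8327, Zeta 9.3052, Eta 11.6585.
Lower quotas: Alpha 6, Beta 3, Gamma 13, Delta 12, Epsilon 1, Zeta 9, Eta 11 (sum 55, leaving 3 seats).
Remainders in descending order: Epsilon 0.8327, Beta 0.6857, Eta 0.6585, Zeta 0.3052, Gamma 0.2730, Alpha 0.1766, Delta 0.0684.
The surplus seats go to Epsilon, Beta, Eta.

Alpha: 6, Beta: 4, Gamma: 13, Delta: 12, Epsilon: 2, Zeta: 9, Eta: 12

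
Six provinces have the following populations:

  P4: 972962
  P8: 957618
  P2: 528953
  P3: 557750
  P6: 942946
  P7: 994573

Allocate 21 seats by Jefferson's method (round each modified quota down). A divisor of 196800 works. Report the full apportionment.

P4=4, P8=4, P2=2, P3=2, P6=4, P7=5

With modified divisor 196800: modified quotas P4 4.944, P8 4.866, P2 2.688, P3 2.834, P6 4.791, P7 5.054.
Rounding down: P4 4, P8 4, P2 2, P3 2, P6 4, P7 5 (total 21).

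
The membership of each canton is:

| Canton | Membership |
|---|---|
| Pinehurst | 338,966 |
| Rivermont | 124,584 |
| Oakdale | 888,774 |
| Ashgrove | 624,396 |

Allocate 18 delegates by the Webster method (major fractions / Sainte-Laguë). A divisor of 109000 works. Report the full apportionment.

With modified divisor 109000: modified quotas Pinehurst 3.110, Rivermont 1.143, Oakdale 8.154, Ashgrove 5.728.
Rounding to the nearest integer: Pinehurst 3, Rivermont 1, Oakdale 8, Ashgrove 6 (total 18).

Pinehurst 3, Rivermont 1, Oakdale 8, Ashgrove 6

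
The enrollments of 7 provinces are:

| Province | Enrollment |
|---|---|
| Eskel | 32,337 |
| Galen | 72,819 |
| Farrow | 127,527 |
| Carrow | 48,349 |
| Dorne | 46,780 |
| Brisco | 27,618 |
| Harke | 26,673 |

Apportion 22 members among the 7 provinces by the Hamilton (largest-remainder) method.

Eskel=2, Galen=4, Farrow=7, Carrow=3, Dorne=3, Brisco=2, Harke=1

Standard divisor: 382103 ÷ 22 ≈ 17368.318.
Standard quotas: Eskel 1.8618, Galen 4.1926, Farrow 7.3425, Carrow 2.7837, Dorne 2.6934, Brisco 1.5901, Harke 1.5357.
Lower quotas: Eskel 1, Galen 4, Farrow 7, Carrow 2, Dorne 2, Brisco 1, Harke 1 (sum 18, leaving 4 seats).
Remainders in descending order: Eskel 0.8618, Carrow 0.7837, Dorne 0.6934, Brisco 0.5901, Harke 0.5357, Farrow 0.3425, Galen 0.1926.
The surplus seats go to Eskel, Carrow, Dorne, Brisco.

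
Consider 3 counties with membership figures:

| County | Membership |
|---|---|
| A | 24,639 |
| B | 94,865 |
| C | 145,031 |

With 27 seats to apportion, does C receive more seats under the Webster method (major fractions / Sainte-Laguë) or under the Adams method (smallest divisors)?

Webster

Webster: A 2, B 10, C 15.
Adams: A 3, B 10, C 14.
C gets 15 under Webster and 14 under Adams.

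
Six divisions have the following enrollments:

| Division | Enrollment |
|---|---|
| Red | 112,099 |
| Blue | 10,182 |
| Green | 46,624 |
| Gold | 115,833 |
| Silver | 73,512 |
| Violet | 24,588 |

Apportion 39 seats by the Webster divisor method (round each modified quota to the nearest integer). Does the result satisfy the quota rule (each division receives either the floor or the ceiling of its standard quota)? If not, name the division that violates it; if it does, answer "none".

Standard quotas: Red 11.420, Blue 1.037, Green 4.750, Gold 11.800, Silver 7.489, Violet 2.505.
Webster allocation: Red 11, Blue 1, Green 5, Gold 12, Silver 7, Violet 3.
Every allocation lies between the lower and upper quota.

none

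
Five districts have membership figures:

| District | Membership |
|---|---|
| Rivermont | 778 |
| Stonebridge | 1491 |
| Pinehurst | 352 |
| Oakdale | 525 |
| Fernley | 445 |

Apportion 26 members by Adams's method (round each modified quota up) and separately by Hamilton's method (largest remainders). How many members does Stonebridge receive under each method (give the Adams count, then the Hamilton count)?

Adams: Rivermont 6, Stonebridge 10, Pinehurst 3, Oakdale 4, Fernley 3.
Hamilton: Rivermont 6, Stonebridge 11, Pinehurst 2, Oakdale 4, Fernley 3.
Stonebridge gets 10 under Adams and 11 under Hamilton.

10 and 11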